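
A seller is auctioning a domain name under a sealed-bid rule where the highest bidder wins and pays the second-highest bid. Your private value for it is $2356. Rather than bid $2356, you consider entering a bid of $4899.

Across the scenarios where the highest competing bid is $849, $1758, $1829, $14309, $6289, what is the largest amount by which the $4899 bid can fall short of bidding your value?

$0

$849: same outcome either way → loss $0.
$1758: same outcome either way → loss $0.
$1829: same outcome either way → loss $0.
$14309: same outcome either way → loss $0.
$6289: same outcome either way → loss $0.
Maximum loss: $0.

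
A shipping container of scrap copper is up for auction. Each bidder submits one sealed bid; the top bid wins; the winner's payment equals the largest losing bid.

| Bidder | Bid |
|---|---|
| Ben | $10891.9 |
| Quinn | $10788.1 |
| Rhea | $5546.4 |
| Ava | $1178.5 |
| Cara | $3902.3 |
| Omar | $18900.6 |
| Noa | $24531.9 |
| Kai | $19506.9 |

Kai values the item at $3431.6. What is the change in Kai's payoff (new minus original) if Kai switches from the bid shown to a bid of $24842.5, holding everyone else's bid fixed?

The highest bid among the other bidders is $24531.9; Kai's bid doesn't change that.
Original bid $19506.9: Kai is not highest (top rival bid is $24531.9); payoff $0.
Alternative bid $24842.5: Kai is highest, pays the top rival bid $24531.9; payoff $3431.6 − $24531.9 = −$21100.3.
Change in payoff = −$21100.3 − ($0) = −$21100.3.

−$21100.3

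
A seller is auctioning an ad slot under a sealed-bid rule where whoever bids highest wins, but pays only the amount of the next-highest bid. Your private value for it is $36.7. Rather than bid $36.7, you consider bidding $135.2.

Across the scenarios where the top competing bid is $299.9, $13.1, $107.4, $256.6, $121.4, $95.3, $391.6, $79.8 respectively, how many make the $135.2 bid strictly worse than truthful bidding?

4

The deviation hurts exactly when the highest competing bid lies strictly between $36.7 and $135.2 — overbidding then wins at a price above your value.
$299.9: above both → same outcome either way.
$13.1: below both → same outcome either way.
$107.4: inside the interval → strictly worse (loss $70.7).
$256.6: above both → same outcome either way.
$121.4: inside the interval → strictly worse (loss $84.7).
$95.3: inside the interval → strictly worse (loss $58.6).
$391.6: above both → same outcome either way.
$79.8: inside the interval → strictly worse (loss $43.1).
Count: 4.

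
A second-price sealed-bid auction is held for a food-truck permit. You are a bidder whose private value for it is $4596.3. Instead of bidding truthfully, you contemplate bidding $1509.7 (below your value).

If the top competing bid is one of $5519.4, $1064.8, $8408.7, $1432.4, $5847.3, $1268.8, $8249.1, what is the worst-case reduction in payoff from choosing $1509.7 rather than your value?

$5519.4: same outcome either way → loss $0.
$1064.8: same outcome either way → loss $0.
$8408.7: same outcome either way → loss $0.
$1432.4: same outcome either way → loss $0.
$5847.3: same outcome either way → loss $0.
$1268.8: same outcome either way → loss $0.
$8249.1: same outcome either way → loss $0.
Maximum loss: $0.

$0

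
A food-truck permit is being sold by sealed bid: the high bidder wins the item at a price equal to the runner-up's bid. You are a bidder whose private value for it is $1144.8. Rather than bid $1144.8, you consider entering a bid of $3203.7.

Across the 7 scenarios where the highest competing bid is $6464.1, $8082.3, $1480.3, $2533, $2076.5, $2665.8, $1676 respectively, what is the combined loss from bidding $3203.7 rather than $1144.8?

$4707.6

The deviation costs you only when the competing bid falls strictly between $1144.8 and $3203.7; elsewhere both bids give the same outcome.
$6464.1: outcomes coincide → loss $0.
$8082.3: outcomes coincide → loss $0.
$1480.3: truthful payoff $0, deviation payoff −$335.5 → loss $335.5.
$2533: truthful payoff $0, deviation payoff −$1388.2 → loss $1388.2.
$2076.5: truthful payoff $0, deviation payoff −$931.7 → loss $931.7.
$2665.8: truthful payoff $0, deviation payoff −$1521 → loss $1521.
$1676: truthful payoff $0, deviation payoff −$531.2 → loss $531.2.
Total loss = $335.5 + $1388.2 + $931.7 + $1521 + $531.2 = $4707.6.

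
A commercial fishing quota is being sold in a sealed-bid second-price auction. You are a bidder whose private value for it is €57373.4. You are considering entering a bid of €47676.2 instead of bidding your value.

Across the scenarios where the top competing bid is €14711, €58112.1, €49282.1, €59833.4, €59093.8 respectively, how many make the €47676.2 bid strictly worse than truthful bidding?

The deviation hurts exactly when the highest competing bid lies strictly between €47676.2 and €57373.4 — underbidding then forfeits a profitable win.
€14711: below both → same outcome either way.
€58112.1: above both → same outcome either way.
€49282.1: inside the interval → strictly worse (loss €8091.3).
€59833.4: above both → same outcome either way.
€59093.8: above both → same outcome either way.
Count: 1.

1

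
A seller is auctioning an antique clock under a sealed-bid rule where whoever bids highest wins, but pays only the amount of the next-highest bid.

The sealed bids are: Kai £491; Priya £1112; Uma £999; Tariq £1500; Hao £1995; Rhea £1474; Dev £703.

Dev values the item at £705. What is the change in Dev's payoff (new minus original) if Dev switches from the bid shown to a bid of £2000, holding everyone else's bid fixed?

The highest bid among the other bidders is £1995; Dev's bid doesn't change that.
Original bid £703: Dev is not highest (top rival bid is £1995); payoff £0.
Alternative bid £2000: Dev is highest, pays the top rival bid £1995; payoff £705 − £1995 = −£1290.
Change in payoff = −£1290 − (£0) = −£1290.

−£1290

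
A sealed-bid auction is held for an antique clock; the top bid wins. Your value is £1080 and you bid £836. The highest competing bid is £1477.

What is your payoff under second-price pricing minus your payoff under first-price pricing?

£0

Your bid £836 is below £1477, so you lose under either rule.
Payoff is £0 in both cases; difference = £0.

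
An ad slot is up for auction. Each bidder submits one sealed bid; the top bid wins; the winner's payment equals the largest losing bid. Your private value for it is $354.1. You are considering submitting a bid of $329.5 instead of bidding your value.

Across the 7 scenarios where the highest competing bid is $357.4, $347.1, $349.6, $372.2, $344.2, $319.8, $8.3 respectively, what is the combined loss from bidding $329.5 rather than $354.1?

The deviation costs you only when the competing bid falls strictly between $329.5 and $354.1; elsewhere both bids give the same outcome.
$357.4: outcomes coincide → loss $0.
$347.1: truthful payoff $7, deviation payoff $0 → loss $7.
$349.6: truthful payoff $4.5, deviation payoff $0 → loss $4.5.
$372.2: outcomes coincide → loss $0.
$344.2: truthful payoff $9.9, deviation payoff $0 → loss $9.9.
$319.8: outcomes coincide → loss $0.
$8.3: outcomes coincide → loss $0.
Total loss = $7 + $4.5 + $9.9 = $21.4.
In a second-price auction your bid sets only whether you win, not what you pay, so bidding your true value is weakly dominant.

$21.4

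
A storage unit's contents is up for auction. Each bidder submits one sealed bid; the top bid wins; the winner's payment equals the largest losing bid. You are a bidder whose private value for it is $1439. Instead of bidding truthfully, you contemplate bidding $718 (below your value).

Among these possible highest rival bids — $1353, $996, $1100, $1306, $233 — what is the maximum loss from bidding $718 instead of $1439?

$443

$1353: truthful gives $86, deviation gives $0 → loss $86.
$996: truthful gives $443, deviation gives $0 → loss $443.
$1100: truthful gives $339, deviation gives $0 → loss $339.
$1306: truthful gives $133, deviation gives $0 → loss $133.
$233: same outcome either way → loss $0.
Maximum loss: $443.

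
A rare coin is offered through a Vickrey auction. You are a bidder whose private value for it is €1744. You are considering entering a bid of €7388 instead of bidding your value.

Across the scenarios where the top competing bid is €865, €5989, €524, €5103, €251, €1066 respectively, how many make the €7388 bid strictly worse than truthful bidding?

The deviation hurts exactly when the highest competing bid lies strictly between €1744 and €7388 — overbidding then wins at a price above your value.
€865: below both → same outcome either way.
€5989: inside the interval → strictly worse (loss €4245).
€524: below both → same outcome either way.
€5103: inside the interval → strictly worse (loss €3359).
€251: below both → same outcome either way.
€1066: below both → same outcome either way.
Count: 2.

2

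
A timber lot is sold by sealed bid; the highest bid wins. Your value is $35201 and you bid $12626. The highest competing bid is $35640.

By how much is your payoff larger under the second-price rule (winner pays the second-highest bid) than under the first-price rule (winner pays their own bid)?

Your bid $12626 is below $35640, so you lose under either rule.
Payoff is $0 in both cases; difference = $0.

$0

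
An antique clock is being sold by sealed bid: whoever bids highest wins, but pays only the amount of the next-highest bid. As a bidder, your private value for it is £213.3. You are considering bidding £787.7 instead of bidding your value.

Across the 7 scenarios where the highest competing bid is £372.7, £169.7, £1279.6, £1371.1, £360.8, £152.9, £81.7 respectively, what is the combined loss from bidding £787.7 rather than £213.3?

£306.9

The deviation costs you only when the competing bid falls strictly between £213.3 and £787.7; elsewhere both bids give the same outcome.
£372.7: truthful payoff £0, deviation payoff −£159.4 → loss £159.4.
£169.7: outcomes coincide → loss £0.
£1279.6: outcomes coincide → loss £0.
£1371.1: outcomes coincide → loss £0.
£360.8: truthful payoff £0, deviation payoff −£147.5 → loss £147.5.
£152.9: outcomes coincide → loss £0.
£81.7: outcomes coincide → loss £0.
Total loss = £159.4 + £147.5 = £306.9.
Truthful bidding weakly dominates here: raising your bid can only win items priced above your value, and lowering it can only forfeit items priced below.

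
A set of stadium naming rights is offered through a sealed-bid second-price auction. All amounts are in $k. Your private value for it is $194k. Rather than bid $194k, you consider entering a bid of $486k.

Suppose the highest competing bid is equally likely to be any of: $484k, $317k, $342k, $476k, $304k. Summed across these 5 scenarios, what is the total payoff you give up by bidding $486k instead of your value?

$953k

The deviation costs you only when the competing bid falls strictly between $194k and $486k; elsewhere both bids give the same outcome.
$484k: truthful payoff $0k, deviation payoff −$290k → loss $290k.
$317k: truthful payoff $0k, deviation payoff −$123k → loss $123k.
$342k: truthful payoff $0k, deviation payoff −$148k → loss $148k.
$476k: truthful payoff $0k, deviation payoff −$282k → loss $282k.
$304k: truthful payoff $0k, deviation payoff −$110k → loss $110k.
Total loss = $290k + $123k + $148k + $282k + $110k = $953k.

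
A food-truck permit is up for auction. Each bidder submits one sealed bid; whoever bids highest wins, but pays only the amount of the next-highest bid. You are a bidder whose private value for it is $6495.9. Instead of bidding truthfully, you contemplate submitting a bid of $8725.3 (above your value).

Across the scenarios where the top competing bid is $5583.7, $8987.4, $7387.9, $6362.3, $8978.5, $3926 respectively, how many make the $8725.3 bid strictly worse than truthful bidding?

1

The deviation hurts exactly when the highest competing bid lies strictly between $6495.9 and $8725.3 — overbidding then wins at a price above your value.
$5583.7: below both → same outcome either way.
$8987.4: above both → same outcome either way.
$7387.9: inside the interval → strictly worse (loss $892).
$6362.3: below both → same outcome either way.
$8978.5: above both → same outcome either way.
$3926: below both → same outcome either way.
Count: 1.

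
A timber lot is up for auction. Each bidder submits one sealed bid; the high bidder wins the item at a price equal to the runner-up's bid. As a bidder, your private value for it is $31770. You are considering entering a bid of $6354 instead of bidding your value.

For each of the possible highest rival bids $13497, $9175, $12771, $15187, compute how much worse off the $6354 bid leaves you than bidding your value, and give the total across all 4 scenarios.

$76450

The deviation costs you only when the competing bid falls strictly between $6354 and $31770; elsewhere both bids give the same outcome.
$13497: truthful payoff $18273, deviation payoff $0 → loss $18273.
$9175: truthful payoff $22595, deviation payoff $0 → loss $22595.
$12771: truthful payoff $18999, deviation payoff $0 → loss $18999.
$15187: truthful payoff $16583, deviation payoff $0 → loss $16583.
Total loss = $18273 + $22595 + $18999 + $16583 = $76450.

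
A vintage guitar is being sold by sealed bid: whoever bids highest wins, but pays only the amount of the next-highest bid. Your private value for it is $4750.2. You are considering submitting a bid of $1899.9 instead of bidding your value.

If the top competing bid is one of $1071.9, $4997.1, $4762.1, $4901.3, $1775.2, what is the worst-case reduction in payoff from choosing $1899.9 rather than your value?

$0

$1071.9: same outcome either way → loss $0.
$4997.1: same outcome either way → loss $0.
$4762.1: same outcome either way → loss $0.
$4901.3: same outcome either way → loss $0.
$1775.2: same outcome either way → loss $0.
Maximum loss: $0.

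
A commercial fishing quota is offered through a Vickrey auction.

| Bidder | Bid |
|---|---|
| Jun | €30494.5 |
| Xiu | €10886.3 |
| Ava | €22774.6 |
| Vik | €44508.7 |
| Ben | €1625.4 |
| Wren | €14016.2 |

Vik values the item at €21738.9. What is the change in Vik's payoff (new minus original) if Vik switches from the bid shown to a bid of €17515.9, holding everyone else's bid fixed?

€8755.6

The highest bid among the other bidders is €30494.5; Vik's bid doesn't change that.
Original bid €44508.7: Vik is highest, pays the top rival bid €30494.5; payoff €21738.9 − €30494.5 = −€8755.6.
Alternative bid €17515.9: Vik is not highest (top rival bid is €30494.5); payoff €0.
Change in payoff = €0 − (−€8755.6) = €8755.6.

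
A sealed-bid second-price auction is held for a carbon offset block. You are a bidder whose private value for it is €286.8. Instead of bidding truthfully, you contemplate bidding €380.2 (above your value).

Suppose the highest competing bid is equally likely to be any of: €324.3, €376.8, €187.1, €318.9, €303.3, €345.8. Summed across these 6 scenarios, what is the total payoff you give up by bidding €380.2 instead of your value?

€235.1

The deviation costs you only when the competing bid falls strictly between €286.8 and €380.2; elsewhere both bids give the same outcome.
€324.3: truthful payoff €0, deviation payoff −€37.5 → loss €37.5.
€376.8: truthful payoff €0, deviation payoff −€90 → loss €90.
€187.1: outcomes coincide → loss €0.
€318.9: truthful payoff €0, deviation payoff −€32.1 → loss €32.1.
€303.3: truthful payoff €0, deviation payoff −€16.5 → loss €16.5.
€345.8: truthful payoff €0, deviation payoff −€59 → loss €59.
Total loss = €37.5 + €90 + €32.1 + €16.5 + €59 = €235.1.
Truthful bidding weakly dominates here: raising your bid can only win items priced above your value, and lowering it can only forfeit items priced below.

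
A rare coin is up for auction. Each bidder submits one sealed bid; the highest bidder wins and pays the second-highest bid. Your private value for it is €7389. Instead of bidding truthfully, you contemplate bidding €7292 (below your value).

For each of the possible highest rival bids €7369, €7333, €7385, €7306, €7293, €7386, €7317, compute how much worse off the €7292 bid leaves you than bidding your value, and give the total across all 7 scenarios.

The deviation costs you only when the competing bid falls strictly between €7292 and €7389; elsewhere both bids give the same outcome.
€7369: truthful payoff €20, deviation payoff €0 → loss €20.
€7333: truthful payoff €56, deviation payoff €0 → loss €56.
€7385: truthful payoff €4, deviation payoff €0 → loss €4.
€7306: truthful payoff €83, deviation payoff €0 → loss €83.
€7293: truthful payoff €96, deviation payoff €0 → loss €96.
€7386: truthful payoff €3, deviation payoff €0 → loss €3.
€7317: truthful payoff €72, deviation payoff €0 → loss €72.
Total loss = €20 + €56 + €4 + €83 + €96 + €3 + €72 = €334.

€334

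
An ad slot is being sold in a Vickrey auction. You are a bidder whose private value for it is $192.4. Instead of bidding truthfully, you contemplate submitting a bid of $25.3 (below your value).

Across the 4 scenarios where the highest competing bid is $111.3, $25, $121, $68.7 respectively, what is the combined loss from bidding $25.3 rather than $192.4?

The deviation costs you only when the competing bid falls strictly between $25.3 and $192.4; elsewhere both bids give the same outcome.
$111.3: truthful payoff $81.1, deviation payoff $0 → loss $81.1.
$25: outcomes coincide → loss $0.
$121: truthful payoff $71.4, deviation payoff $0 → loss $71.4.
$68.7: truthful payoff $123.7, deviation payoff $0 → loss $123.7.
Total loss = $81.1 + $71.4 + $123.7 = $276.2.
In a second-price auction your bid sets only whether you win, not what you pay, so bidding your true value is weakly dominant.

$276.2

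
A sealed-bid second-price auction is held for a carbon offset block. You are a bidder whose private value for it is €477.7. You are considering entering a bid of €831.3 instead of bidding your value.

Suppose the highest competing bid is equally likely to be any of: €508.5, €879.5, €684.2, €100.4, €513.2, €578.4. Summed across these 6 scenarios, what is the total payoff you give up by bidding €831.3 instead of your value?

The deviation costs you only when the competing bid falls strictly between €477.7 and €831.3; elsewhere both bids give the same outcome.
€508.5: truthful payoff €0, deviation payoff −€30.8 → loss €30.8.
€879.5: outcomes coincide → loss €0.
€684.2: truthful payoff €0, deviation payoff −€206.5 → loss €206.5.
€100.4: outcomes coincide → loss €0.
€513.2: truthful payoff €0, deviation payoff −€35.5 → loss €35.5.
€578.4: truthful payoff €0, deviation payoff −€100.7 → loss €100.7.
Total loss = €30.8 + €206.5 + €35.5 + €100.7 = €373.5.

€373.5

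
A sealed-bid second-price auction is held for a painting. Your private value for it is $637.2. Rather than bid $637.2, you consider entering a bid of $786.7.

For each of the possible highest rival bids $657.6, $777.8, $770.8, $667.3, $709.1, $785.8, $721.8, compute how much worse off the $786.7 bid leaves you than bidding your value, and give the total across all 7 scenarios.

$629.8

The deviation costs you only when the competing bid falls strictly between $637.2 and $786.7; elsewhere both bids give the same outcome.
$657.6: truthful payoff $0, deviation payoff −$20.4 → loss $20.4.
$777.8: truthful payoff $0, deviation payoff −$140.6 → loss $140.6.
$770.8: truthful payoff $0, deviation payoff −$133.6 → loss $133.6.
$667.3: truthful payoff $0, deviation payoff −$30.1 → loss $30.1.
$709.1: truthful payoff $0, deviation payoff −$71.9 → loss $71.9.
$785.8: truthful payoff $0, deviation payoff −$148.6 → loss $148.6.
$721.8: truthful payoff $0, deviation payoff −$84.6 → loss $84.6.
Total loss = $20.4 + $140.6 + $133.6 + $30.1 + $71.9 + $148.6 + $84.6 = $629.8.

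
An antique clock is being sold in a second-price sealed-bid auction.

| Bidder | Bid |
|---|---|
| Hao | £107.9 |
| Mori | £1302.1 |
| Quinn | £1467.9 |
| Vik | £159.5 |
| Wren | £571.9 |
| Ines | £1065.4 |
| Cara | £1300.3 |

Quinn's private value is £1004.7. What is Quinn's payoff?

Highest bid: Quinn at £1467.9, so Quinn wins.
Second-highest bid: Mori at £1302.1 — that is the price the winner pays.
Quinn's payoff = value − price = £1004.7 − £1302.1 = −£297.4.

−£297.4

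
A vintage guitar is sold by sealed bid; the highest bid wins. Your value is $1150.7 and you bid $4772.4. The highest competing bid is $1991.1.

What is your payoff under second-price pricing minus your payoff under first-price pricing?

You have the highest bid, so you win under either rule.
Second-price: pay $1991.1 → payoff −$840.4.
First-price: pay your own bid $4772.4 → payoff −$3621.7.
Difference = −$840.4 − (−$3621.7) = $2781.3.

$2781.3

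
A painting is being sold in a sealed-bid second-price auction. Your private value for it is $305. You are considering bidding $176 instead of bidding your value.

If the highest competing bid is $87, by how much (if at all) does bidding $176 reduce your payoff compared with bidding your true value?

$0

Bidding your value $305: you win (since $305 > $87) and pay $87. Payoff $218.
Bidding $176: you win and pay $87. Payoff $305 − $87 = $218.
Difference = $218 − $218 = $0; both bids lead to the same outcome because the competing bid is below both your value and your alternative bid.
Truthful bidding weakly dominates here: raising your bid can only win items priced above your value, and lowering it can only forfeit items priced below.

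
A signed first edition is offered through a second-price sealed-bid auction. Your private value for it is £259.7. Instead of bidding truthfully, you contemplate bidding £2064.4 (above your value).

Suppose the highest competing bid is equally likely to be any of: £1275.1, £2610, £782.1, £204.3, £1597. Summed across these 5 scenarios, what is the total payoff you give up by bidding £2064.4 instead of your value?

£2875.1

The deviation costs you only when the competing bid falls strictly between £259.7 and £2064.4; elsewhere both bids give the same outcome.
£1275.1: truthful payoff £0, deviation payoff −£1015.4 → loss £1015.4.
£2610: outcomes coincide → loss £0.
£782.1: truthful payoff £0, deviation payoff −£522.4 → loss £522.4.
£204.3: outcomes coincide → loss £0.
£1597: truthful payoff £0, deviation payoff −£1337.3 → loss £1337.3.
Total loss = £1015.4 + £522.4 + £1337.3 = £2875.1.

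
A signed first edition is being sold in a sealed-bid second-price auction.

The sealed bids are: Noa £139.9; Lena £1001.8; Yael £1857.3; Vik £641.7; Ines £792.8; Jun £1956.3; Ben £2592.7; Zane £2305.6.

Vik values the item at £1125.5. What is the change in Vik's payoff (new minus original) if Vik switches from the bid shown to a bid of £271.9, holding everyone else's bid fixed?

The highest bid among the other bidders is £2592.7; Vik's bid doesn't change that.
Original bid £641.7: Vik is not highest (top rival bid is £2592.7); payoff £0.
Alternative bid £271.9: Vik is not highest (top rival bid is £2592.7); payoff £0.
Change in payoff = £0 − (£0) = £0.

£0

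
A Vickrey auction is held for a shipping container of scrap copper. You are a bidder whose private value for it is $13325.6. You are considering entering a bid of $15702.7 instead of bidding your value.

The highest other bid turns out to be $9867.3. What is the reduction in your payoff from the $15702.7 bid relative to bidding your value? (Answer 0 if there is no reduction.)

Bidding your value $13325.6: you win (since $13325.6 > $9867.3) and pay $9867.3. Payoff $3458.3.
Bidding $15702.7: you win and pay $9867.3. Payoff $13325.6 − $9867.3 = $3458.3.
Difference = $3458.3 − $3458.3 = $0; both bids lead to the same outcome because the competing bid is below both your value and your alternative bid.

$0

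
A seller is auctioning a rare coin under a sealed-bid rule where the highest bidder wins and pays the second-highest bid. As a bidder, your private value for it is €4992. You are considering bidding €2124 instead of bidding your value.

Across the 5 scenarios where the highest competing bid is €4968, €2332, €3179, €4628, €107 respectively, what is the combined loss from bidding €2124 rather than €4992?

The deviation costs you only when the competing bid falls strictly between €2124 and €4992; elsewhere both bids give the same outcome.
€4968: truthful payoff €24, deviation payoff €0 → loss €24.
€2332: truthful payoff €2660, deviation payoff €0 → loss €2660.
€3179: truthful payoff €1813, deviation payoff €0 → loss €1813.
€4628: truthful payoff €364, deviation payoff €0 → loss €364.
€107: outcomes coincide → loss €0.
Total loss = €24 + €2660 + €1813 + €364 = €4861.
Truthful bidding weakly dominates here: raising your bid can only win items priced above your value, and lowering it can only forfeit items priced below.

€4861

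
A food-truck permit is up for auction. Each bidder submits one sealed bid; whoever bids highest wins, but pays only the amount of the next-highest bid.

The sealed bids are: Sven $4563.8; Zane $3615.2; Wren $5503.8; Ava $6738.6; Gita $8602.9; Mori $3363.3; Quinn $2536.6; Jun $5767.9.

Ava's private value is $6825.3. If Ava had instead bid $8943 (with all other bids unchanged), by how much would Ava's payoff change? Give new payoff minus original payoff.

The highest bid among the other bidders is $8602.9; Ava's bid doesn't change that.
Original bid $6738.6: Ava is not highest (top rival bid is $8602.9); payoff $0.
Alternative bid $8943: Ava is highest, pays the top rival bid $8602.9; payoff $6825.3 − $8602.9 = −$1777.6.
Change in payoff = −$1777.6 − ($0) = −$1777.6.

−$1777.6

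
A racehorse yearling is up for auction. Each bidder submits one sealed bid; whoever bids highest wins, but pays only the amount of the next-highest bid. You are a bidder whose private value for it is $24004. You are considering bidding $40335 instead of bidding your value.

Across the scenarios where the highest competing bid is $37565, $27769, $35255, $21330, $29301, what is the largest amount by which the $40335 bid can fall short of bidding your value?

$37565: truthful gives $0, deviation gives −$13561 → loss $13561.
$27769: truthful gives $0, deviation gives −$3765 → loss $3765.
$35255: truthful gives $0, deviation gives −$11251 → loss $11251.
$21330: same outcome either way → loss $0.
$29301: truthful gives $0, deviation gives −$5297 → loss $5297.
Maximum loss: $13561.

$13561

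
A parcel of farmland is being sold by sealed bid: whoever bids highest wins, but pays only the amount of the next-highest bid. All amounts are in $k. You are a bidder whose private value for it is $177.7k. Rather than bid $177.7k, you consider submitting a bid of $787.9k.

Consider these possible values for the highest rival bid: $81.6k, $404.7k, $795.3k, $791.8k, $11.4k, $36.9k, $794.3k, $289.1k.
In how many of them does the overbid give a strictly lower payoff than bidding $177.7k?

2

The deviation hurts exactly when the highest competing bid lies strictly between $177.7k and $787.9k — overbidding then wins at a price above your value.
$81.6k: below both → same outcome either way.
$404.7k: inside the interval → strictly worse (loss $227k).
$795.3k: above both → same outcome either way.
$791.8k: above both → same outcome either way.
$11.4k: below both → same outcome either way.
$36.9k: below both → same outcome either way.
$794.3k: above both → same outcome either way.
$289.1k: inside the interval → strictly worse (loss $111.4k).
Count: 2.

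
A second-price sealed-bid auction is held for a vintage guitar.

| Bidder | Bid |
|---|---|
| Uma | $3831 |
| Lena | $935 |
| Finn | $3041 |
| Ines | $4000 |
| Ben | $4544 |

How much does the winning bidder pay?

$4000

Highest bid: Ben at $4544, so Ben wins.
Second-highest bid: Ines at $4000 — that is the price the winner pays.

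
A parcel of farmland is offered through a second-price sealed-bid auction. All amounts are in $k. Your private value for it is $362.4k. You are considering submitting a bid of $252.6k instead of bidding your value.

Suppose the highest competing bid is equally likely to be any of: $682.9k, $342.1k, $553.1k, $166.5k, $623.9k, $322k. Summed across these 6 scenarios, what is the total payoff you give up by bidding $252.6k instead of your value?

The deviation costs you only when the competing bid falls strictly between $252.6k and $362.4k; elsewhere both bids give the same outcome.
$682.9k: outcomes coincide → loss $0k.
$342.1k: truthful payoff $20.3k, deviation payoff $0k → loss $20.3k.
$553.1k: outcomes coincide → loss $0k.
$166.5k: outcomes coincide → loss $0k.
$623.9k: outcomes coincide → loss $0k.
$322k: truthful payoff $40.4k, deviation payoff $0k → loss $40.4k.
Total loss = $20.3k + $40.4k = $60.7k.

$60.7k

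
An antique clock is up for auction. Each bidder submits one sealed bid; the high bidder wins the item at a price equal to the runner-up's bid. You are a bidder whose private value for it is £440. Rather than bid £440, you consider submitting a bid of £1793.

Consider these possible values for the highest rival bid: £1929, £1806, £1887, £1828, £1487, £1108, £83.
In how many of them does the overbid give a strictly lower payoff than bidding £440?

2

The deviation hurts exactly when the highest competing bid lies strictly between £440 and £1793 — overbidding then wins at a price above your value.
£1929: above both → same outcome either way.
£1806: above both → same outcome either way.
£1887: above both → same outcome either way.
£1828: above both → same outcome either way.
£1487: inside the interval → strictly worse (loss £1047).
£1108: inside the interval → strictly worse (loss £668).
£83: below both → same outcome either way.
Count: 2.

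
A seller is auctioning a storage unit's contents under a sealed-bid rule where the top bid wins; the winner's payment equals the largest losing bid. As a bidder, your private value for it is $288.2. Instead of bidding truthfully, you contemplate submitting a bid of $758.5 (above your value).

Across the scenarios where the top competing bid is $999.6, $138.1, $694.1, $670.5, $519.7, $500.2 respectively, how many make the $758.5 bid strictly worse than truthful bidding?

4

The deviation hurts exactly when the highest competing bid lies strictly between $288.2 and $758.5 — overbidding then wins at a price above your value.
$999.6: above both → same outcome either way.
$138.1: below both → same outcome either way.
$694.1: inside the interval → strictly worse (loss $405.9).
$670.5: inside the interval → strictly worse (loss $382.3).
$519.7: inside the interval → strictly worse (loss $231.5).
$500.2: inside the interval → strictly worse (loss $212).
Count: 4.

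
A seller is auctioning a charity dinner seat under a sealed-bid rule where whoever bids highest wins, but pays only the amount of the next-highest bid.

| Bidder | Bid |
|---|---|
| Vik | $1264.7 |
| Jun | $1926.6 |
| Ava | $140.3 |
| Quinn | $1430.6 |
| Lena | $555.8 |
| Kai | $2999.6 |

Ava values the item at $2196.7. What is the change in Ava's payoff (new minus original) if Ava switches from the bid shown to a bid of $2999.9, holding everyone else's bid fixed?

−$802.9

The highest bid among the other bidders is $2999.6; Ava's bid doesn't change that.
Original bid $140.3: Ava is not highest (top rival bid is $2999.6); payoff $0.
Alternative bid $2999.9: Ava is highest, pays the top rival bid $2999.6; payoff $2196.7 − $2999.6 = −$802.9.
Change in payoff = −$802.9 − ($0) = −$802.9.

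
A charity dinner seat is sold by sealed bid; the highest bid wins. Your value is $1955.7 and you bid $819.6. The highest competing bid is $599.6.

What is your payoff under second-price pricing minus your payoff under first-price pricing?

You have the highest bid, so you win under either rule.
Second-price: pay $599.6 → payoff $1356.1.
First-price: pay your own bid $819.6 → payoff $1136.1.
Difference = $1356.1 − ($1136.1) = $220.

$220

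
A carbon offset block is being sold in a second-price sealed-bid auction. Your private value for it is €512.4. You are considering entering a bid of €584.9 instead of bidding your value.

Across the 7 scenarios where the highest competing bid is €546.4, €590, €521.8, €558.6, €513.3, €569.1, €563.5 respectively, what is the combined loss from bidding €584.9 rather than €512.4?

The deviation costs you only when the competing bid falls strictly between €512.4 and €584.9; elsewhere both bids give the same outcome.
€546.4: truthful payoff €0, deviation payoff −€34 → loss €34.
€590: outcomes coincide → loss €0.
€521.8: truthful payoff €0, deviation payoff −€9.4 → loss €9.4.
€558.6: truthful payoff €0, deviation payoff −€46.2 → loss €46.2.
€513.3: truthful payoff €0, deviation payoff −€0.9 → loss €0.9.
€569.1: truthful payoff €0, deviation payoff −€56.7 → loss €56.7.
€563.5: truthful payoff €0, deviation payoff −€51.1 → loss €51.1.
Total loss = €34 + €9.4 + €46.2 + €0.9 + €56.7 + €51.1 = €198.3.
Because the price is fixed by the runner-up's bid, deviating from your value can only change a good outcome into a bad one — never the reverse.

€198.3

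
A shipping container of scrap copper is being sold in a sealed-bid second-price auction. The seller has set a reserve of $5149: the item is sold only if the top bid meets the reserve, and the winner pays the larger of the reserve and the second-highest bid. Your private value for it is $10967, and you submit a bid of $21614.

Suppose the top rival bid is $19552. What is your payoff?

Your bid $21614 is the highest and exceeds the reserve.
Price = max(second-highest bid, reserve) = max($19552, $5149) = $19552.
Payoff = $10967 − $19552 = −$8585.

−$8585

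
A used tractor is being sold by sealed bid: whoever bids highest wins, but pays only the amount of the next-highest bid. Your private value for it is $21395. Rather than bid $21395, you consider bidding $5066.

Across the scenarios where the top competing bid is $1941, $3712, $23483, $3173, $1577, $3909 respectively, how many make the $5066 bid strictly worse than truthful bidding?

0

The deviation hurts exactly when the highest competing bid lies strictly between $5066 and $21395 — underbidding then forfeits a profitable win.
$1941: below both → same outcome either way.
$3712: below both → same outcome either way.
$23483: above both → same outcome either way.
$3173: below both → same outcome either way.
$1577: below both → same outcome either way.
$3909: below both → same outcome either way.
Count: 0.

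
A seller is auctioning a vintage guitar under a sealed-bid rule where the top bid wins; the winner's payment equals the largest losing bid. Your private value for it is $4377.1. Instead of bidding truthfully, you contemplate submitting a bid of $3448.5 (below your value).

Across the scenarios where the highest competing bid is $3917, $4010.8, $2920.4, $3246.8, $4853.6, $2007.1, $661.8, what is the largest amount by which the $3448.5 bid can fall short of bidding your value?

$3917: truthful gives $460.1, deviation gives $0 → loss $460.1.
$4010.8: truthful gives $366.3, deviation gives $0 → loss $366.3.
$2920.4: same outcome either way → loss $0.
$3246.8: same outcome either way → loss $0.
$4853.6: same outcome either way → loss $0.
$2007.1: same outcome either way → loss $0.
$661.8: same outcome either way → loss $0.
Maximum loss: $460.1.

$460.1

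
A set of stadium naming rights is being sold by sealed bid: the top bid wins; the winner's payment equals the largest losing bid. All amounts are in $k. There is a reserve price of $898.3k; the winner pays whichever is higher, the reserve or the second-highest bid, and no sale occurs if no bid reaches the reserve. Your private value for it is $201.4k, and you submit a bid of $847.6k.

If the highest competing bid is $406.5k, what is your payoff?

Your bid $847.6k is the highest bid but falls below the reserve $898.3k, so the item goes unsold. Payoff $0k.

$0k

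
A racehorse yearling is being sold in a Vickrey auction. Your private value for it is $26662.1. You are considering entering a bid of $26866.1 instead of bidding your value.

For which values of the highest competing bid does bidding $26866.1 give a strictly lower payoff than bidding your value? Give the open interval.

($26662.1, $26866.1)

If the competing bid is below $26662.1, both bids win at the same price — no difference.
If it is above $26866.1, both bids lose — no difference.
If it lies strictly between $26662.1 and $26866.1, bidding your value loses (payoff 0) while bidding $26866.1 wins at a price above your value (payoff negative).
So the deviation strictly hurts on the open interval ($26662.1, $26866.1).
Because the price is fixed by the runner-up's bid, deviating from your value can only change a good outcome into a bad one — never the reverse.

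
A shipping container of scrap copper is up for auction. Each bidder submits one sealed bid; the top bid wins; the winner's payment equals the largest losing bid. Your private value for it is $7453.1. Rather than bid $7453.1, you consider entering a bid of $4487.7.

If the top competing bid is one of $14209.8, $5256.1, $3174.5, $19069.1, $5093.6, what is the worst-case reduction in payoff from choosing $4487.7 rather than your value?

$14209.8: same outcome either way → loss $0.
$5256.1: truthful gives $2197, deviation gives $0 → loss $2197.
$3174.5: same outcome either way → loss $0.
$19069.1: same outcome either way → loss $0.
$5093.6: truthful gives $2359.5, deviation gives $0 → loss $2359.5.
Maximum loss: $2359.5.

$2359.5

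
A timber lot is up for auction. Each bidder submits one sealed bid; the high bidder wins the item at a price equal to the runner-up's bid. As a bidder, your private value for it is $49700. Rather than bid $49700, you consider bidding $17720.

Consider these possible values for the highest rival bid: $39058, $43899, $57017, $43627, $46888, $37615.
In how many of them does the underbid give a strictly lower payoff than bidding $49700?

The deviation hurts exactly when the highest competing bid lies strictly between $17720 and $49700 — underbidding then forfeits a profitable win.
$39058: inside the interval → strictly worse (loss $10642).
$43899: inside the interval → strictly worse (loss $5801).
$57017: above both → same outcome either way.
$43627: inside the interval → strictly worse (loss $6073).
$46888: inside the interval → strictly worse (loss $2812).
$37615: inside the interval → strictly worse (loss $12085).
Count: 5.

5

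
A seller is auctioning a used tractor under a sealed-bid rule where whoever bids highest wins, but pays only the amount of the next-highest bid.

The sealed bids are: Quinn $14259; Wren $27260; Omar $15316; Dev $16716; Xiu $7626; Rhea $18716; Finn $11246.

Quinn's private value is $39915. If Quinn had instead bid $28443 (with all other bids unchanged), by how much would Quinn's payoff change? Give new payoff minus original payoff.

$12655

The highest bid among the other bidders is $27260; Quinn's bid doesn't change that.
Original bid $14259: Quinn is not highest (top rival bid is $27260); payoff $0.
Alternative bid $28443: Quinn is highest, pays the top rival bid $27260; payoff $39915 − $27260 = $12655.
Change in payoff = $12655 − ($0) = $12655.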